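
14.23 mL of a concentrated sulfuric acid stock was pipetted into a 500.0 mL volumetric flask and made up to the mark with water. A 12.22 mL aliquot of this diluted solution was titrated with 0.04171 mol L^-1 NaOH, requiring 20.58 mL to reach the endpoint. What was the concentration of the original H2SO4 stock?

1.23 M

n(NaOH) = 0.04171 x 0.02058 = 0.0008584 mol.
n(H2SO4) in the aliquot = 0.0008584 x 1/2 = 0.0004292 mol.
[diluted H2SO4] = 0.0004292 / 0.01222 = 0.03512 M.
Dilution factor = 500.0/14.23 = 35.14, so [stock] = 0.03512 x 35.14 = 1.23 M.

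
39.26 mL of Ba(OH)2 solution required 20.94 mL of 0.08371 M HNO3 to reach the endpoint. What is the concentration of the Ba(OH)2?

0.0223 M

n(HNO3) delivered = 0.08371 x 0.02094 = 0.001753 mol.
The reaction is 1 Ba(OH)2 + 2 HNO3, so n(Ba(OH)2) = 0.001753 x 1/2 = 0.0008764 mol.
[Ba(OH)2] = 0.0008764 mol / 0.03926 L = 0.0223 M.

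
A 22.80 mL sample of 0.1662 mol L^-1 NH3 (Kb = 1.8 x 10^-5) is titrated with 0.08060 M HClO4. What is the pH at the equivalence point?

n(NH3) = 0.1662 x 0.02280 = 0.003789 mol; V(HClO4) at equivalence = 0.003789/0.08060 = 0.04701 L.
At equivalence the base is fully converted to NH4+; total volume = 0.06981 L, so [NH4+] = 0.003789/0.06981 = 0.05428 M.
Ka(NH4+) = Kw/Kb = 1.0e-14 / 1.8 x 10^-5 = 5.56e-10.
[H^+] = sqrt(Ka x [NH4+]) = sqrt(5.56e-10 x 0.05428) = 5.49e-6 M.
pH = -log(5.49e-6) = 5.26.

5.26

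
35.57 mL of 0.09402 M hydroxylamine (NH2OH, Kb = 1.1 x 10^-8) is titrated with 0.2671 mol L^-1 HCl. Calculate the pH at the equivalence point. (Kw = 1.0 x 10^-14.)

n(NH2OH) = 0.09402 x 0.03557 = 0.003344 mol; V(HCl) at equivalence = 0.003344/0.2671 = 0.01252 L.
At equivalence the base is fully converted to NH3OH+; total volume = 0.04809 L, so [NH3OH+] = 0.003344/0.04809 = 0.06954 M.
Ka(NH3OH+) = Kw/Kb = 1.0e-14 / 1.1 x 10^-8 = 9.09e-7.
[H^+] = sqrt(Ka x [NH3OH+]) = sqrt(9.09e-7 x 0.06954) = 0.000251 M.
pH = -log(0.000251) = 3.60.

3.60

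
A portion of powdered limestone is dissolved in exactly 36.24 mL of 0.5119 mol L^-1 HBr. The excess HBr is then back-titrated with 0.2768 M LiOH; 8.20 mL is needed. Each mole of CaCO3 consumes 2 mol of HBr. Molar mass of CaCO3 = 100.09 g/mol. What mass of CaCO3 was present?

Total n(HBr) added = 0.5119 x 0.03624 = 0.01855 mol.
n(LiOH) used = 0.2768 x 0.008200 = 0.002270 mol, which equals the excess n(HBr).
So n(HBr) consumed by the sample = 0.01855 - 0.002270 = 0.01628 mol.
n(CaCO3) = 0.01628 / 2 = 0.008141 mol.
mass = 0.008141 mol x 100.09 g/mol = 0.815 g.

0.815 g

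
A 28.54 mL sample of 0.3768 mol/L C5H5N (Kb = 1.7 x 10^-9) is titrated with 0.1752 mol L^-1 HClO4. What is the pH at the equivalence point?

n(C5H5N) = 0.3768 x 0.02854 = 0.01075 mol; V(HClO4) at equivalence = 0.01075/0.1752 = 0.06138 L.
At equivalence the base is fully converted to C5H5NH+; total volume = 0.08992 L, so [C5H5NH+] = 0.01075/0.08992 = 0.1196 M.
Ka(C5H5NH+) = Kw/Kb = 1.0e-14 / 1.7 x 10^-9 = 5.88e-6.
[H^+] = sqrt(Ka x [C5H5NH+]) = sqrt(5.88e-6 x 0.1196) = 0.000839 M.
pH = -log(0.000839) = 3.08.

3.08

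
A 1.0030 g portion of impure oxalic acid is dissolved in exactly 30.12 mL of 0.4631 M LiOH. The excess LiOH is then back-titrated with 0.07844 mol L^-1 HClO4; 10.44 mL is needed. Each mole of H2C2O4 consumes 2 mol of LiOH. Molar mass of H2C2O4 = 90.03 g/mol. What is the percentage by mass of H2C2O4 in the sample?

58.9%

Total n(LiOH) added = 0.4631 x 0.03012 = 0.01395 mol.
n(HClO4) used = 0.07844 x 0.01044 = 0.0008189 mol, which equals the excess n(LiOH).
So n(LiOH) consumed by the sample = 0.01395 - 0.0008189 = 0.01313 mol.
n(H2C2O4) = 0.01313 / 2 = 0.006565 mol.
mass H2C2O4 = 0.006565 x 90.03 = 0.5910 g, so %H2C2O4 = 0.5910/1.0030 x 100 = 58.9%.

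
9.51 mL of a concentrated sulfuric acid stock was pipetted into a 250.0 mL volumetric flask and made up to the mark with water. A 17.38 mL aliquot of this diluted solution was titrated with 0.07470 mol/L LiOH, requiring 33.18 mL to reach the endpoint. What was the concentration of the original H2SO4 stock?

1.87 M

n(LiOH) = 0.07470 x 0.03318 = 0.002479 mol.
n(H2SO4) in the aliquot = 0.002479 x 1/2 = 0.001239 mol.
[diluted H2SO4] = 0.001239 / 0.01738 = 0.07130 M.
Dilution factor = 250.0/9.510 = 26.29, so [stock] = 0.07130 x 26.29 = 1.87 M.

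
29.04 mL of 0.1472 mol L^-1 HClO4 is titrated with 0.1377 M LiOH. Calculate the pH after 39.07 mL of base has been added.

12.21

n(acid) = 0.1472 x 0.02904 = 0.004275 mol; n(LiOH) added = 0.1377 x 0.03907 = 0.005380 mol.
Base is in excess by 0.005380 - 0.004275 = 0.001105 mol in a total volume of 0.06811 L.
[OH^-] = 0.001105/0.06811 = 0.01623 M, so pOH = 1.79 and pH = 14.00 - 1.79 = 12.21.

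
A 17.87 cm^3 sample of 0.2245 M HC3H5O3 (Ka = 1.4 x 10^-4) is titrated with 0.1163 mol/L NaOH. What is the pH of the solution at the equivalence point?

n(HC3H5O3) = 0.2245 x 0.01787 = 0.004012 mol; V(NaOH) at equivalence = 0.004012/0.1163 = 0.03450 L.
At equivalence all the acid is converted to C3H5O3-; total volume = 0.01787 + 0.03450 = 0.05237 L, so [C3H5O3-] = 0.004012/0.05237 = 0.07661 M.
Kb = Kw/Ka = 1.0e-14 / 1.4 x 10^-4 = 7.14e-11.
[OH^-] = sqrt(Kb x [C3H5O3-]) = sqrt(7.14e-11 x 0.07661) = 2.34e-6 M.
pOH = 5.63, so pH = 14.00 - 5.63 = 8.37.

8.37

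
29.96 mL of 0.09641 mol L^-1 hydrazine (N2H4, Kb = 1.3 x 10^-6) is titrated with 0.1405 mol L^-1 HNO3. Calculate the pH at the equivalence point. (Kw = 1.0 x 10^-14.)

n(N2H4) = 0.09641 x 0.02996 = 0.002888 mol; V(HNO3) at equivalence = 0.002888/0.1405 = 0.02056 L.
At equivalence the base is fully converted to N2H5+; total volume = 0.05052 L, so [N2H5+] = 0.002888/0.05052 = 0.05718 M.
Ka(N2H5+) = Kw/Kb = 1.0e-14 / 1.3 x 10^-6 = 7.69e-9.
[H^+] = sqrt(Ka x [N2H5+]) = sqrt(7.69e-9 x 0.05718) = 2.10e-5 M.
pH = -log(2.10e-5) = 4.68.

4.68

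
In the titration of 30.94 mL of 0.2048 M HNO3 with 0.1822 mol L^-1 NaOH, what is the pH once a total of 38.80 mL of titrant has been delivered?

12.02

n(acid) = 0.2048 x 0.03094 = 0.006337 mol; n(NaOH) added = 0.1822 x 0.03880 = 0.007069 mol.
Base is in excess by 0.007069 - 0.006337 = 0.0007328 mol in a total volume of 0.06974 L.
[OH^-] = 0.0007328/0.06974 = 0.01051 M, so pOH = 1.98 and pH = 14.00 - 1.98 = 12.02.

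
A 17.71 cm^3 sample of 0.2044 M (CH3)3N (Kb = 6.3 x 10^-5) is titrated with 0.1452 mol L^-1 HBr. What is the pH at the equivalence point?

n((CH3)3N) = 0.2044 x 0.01771 = 0.003620 mol; V(HBr) at equivalence = 0.003620/0.1452 = 0.02493 L.
At equivalence the base is fully converted to (CH3)3NH+; total volume = 0.04264 L, so [(CH3)3NH+] = 0.003620/0.04264 = 0.08489 M.
Ka((CH3)3NH+) = Kw/Kb = 1.0e-14 / 6.3 x 10^-5 = 1.59e-10.
[H^+] = sqrt(Ka x [(CH3)3NH+]) = sqrt(1.59e-10 x 0.08489) = 3.67e-6 M.
pH = -log(3.67e-6) = 5.44.

5.44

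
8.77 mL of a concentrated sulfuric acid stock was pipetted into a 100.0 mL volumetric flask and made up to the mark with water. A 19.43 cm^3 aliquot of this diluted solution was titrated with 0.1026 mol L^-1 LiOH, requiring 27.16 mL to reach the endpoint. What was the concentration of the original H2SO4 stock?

n(LiOH) = 0.1026 x 0.02716 = 0.002787 mol.
n(H2SO4) in the aliquot = 0.002787 x 1/2 = 0.001393 mol.
[diluted H2SO4] = 0.001393 / 0.01943 = 0.07171 M.
Dilution factor = 100.0/8.770 = 11.40, so [stock] = 0.07171 x 11.40 = 0.818 M.

0.818 M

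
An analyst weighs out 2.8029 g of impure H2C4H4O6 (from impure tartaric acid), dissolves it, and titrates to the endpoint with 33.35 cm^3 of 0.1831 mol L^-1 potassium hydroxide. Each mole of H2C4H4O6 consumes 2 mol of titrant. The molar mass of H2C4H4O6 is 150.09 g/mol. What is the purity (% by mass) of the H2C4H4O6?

16.3%

n(KOH) = 0.1831 x 0.03335 = 0.006106 mol.
n(H2C4H4O6) = 0.006106 / 2 = 0.003053 mol.
mass of H2C4H4O6 = 0.003053 x 150.09 = 0.4583 g.
% purity = 0.4583 / 2.8029 x 100 = 16.3%.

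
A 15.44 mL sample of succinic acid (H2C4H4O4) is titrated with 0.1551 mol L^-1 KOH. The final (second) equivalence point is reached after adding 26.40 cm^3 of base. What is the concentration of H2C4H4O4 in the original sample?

0.133 M

n(KOH) = 0.1551 x 0.02640 = 0.004095 mol.
At the final (second) equivalence point, 2 mol OH^- react per mol H2C4H4O4, so n(H2C4H4O4) = 0.004095 / 2 = 0.002047 mol.
[H2C4H4O4] = 0.002047 / 0.01544 L = 0.133 M.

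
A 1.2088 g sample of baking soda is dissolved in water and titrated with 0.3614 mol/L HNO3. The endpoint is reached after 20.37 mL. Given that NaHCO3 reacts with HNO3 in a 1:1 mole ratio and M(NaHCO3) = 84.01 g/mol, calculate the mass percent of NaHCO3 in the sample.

51.2%

n(HNO3) = 0.3614 x 0.02037 = 0.007362 mol.
n(NaHCO3) = 0.007362 / 1 = 0.007362 mol.
mass of NaHCO3 = 0.007362 x 84.01 = 0.6185 g.
% purity = 0.6185 / 1.2088 x 100 = 51.2%.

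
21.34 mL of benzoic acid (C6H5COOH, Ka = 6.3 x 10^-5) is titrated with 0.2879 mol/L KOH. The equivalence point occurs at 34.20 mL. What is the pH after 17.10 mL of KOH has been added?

17.10 mL is exactly half the equivalence volume (34.20/2), i.e. the half-equivalence point.
There, n(HA) = n(A^-), so pH = pKa = -log(6.3 x 10^-5) = 4.20.

4.20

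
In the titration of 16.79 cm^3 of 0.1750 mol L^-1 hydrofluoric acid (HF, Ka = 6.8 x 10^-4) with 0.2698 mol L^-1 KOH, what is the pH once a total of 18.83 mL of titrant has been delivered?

n(acid) = 0.1750 x 0.01679 = 0.002938 mol; n(KOH) added = 0.2698 x 0.01883 = 0.005080 mol.
Base is in excess by 0.005080 - 0.002938 = 0.002142 mol in a total volume of 0.03562 L.
[OH^-] = 0.002142/0.03562 = 0.06014 M, so pOH = 1.22 and pH = 14.00 - 1.22 = 12.78.

12.78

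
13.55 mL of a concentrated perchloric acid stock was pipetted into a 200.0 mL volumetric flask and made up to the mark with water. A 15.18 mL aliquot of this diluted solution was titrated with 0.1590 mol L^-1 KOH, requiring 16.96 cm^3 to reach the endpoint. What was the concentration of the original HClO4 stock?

2.62 M

n(KOH) = 0.1590 x 0.01696 = 0.002697 mol.
n(HClO4) in the aliquot = 0.002697 mol.
[diluted HClO4] = 0.002697 / 0.01518 = 0.1776 M.
Dilution factor = 200.0/13.55 = 14.76, so [stock] = 0.1776 x 14.76 = 2.62 M.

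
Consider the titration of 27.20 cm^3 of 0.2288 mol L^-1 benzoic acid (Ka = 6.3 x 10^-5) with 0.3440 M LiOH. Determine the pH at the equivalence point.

8.67

n(C6H5COOH) = 0.2288 x 0.02720 = 0.006223 mol; V(LiOH) at equivalence = 0.006223/0.3440 = 0.01809 L.
At equivalence all the acid is converted to C6H5COO-; total volume = 0.02720 + 0.01809 = 0.04529 L, so [C6H5COO-] = 0.006223/0.04529 = 0.1374 M.
Kb = Kw/Ka = 1.0e-14 / 6.3 x 10^-5 = 1.59e-10.
[OH^-] = sqrt(Kb x [C6H5COO-]) = sqrt(1.59e-10 x 0.1374) = 4.67e-6 M.
pOH = 5.33, so pH = 14.00 - 5.33 = 8.67.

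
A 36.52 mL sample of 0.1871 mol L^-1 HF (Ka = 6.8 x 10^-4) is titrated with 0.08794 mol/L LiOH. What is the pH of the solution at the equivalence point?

n(HF) = 0.1871 x 0.03652 = 0.006833 mol; V(LiOH) at equivalence = 0.006833/0.08794 = 0.07770 L.
At equivalence all the acid is converted to F-; total volume = 0.03652 + 0.07770 = 0.1142 L, so [F-] = 0.006833/0.1142 = 0.05982 M.
Kb = Kw/Ka = 1.0e-14 / 6.8 x 10^-4 = 1.47e-11.
[OH^-] = sqrt(Kb x [F-]) = sqrt(1.47e-11 x 0.05982) = 9.38e-7 M.
pOH = 6.03, so pH = 14.00 - 6.03 = 7.97.

7.97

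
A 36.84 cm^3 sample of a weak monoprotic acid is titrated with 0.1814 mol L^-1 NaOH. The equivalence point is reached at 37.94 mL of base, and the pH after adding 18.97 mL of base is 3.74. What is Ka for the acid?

18.97 mL is half of the equivalence volume, so this is the half-equivalence point where [HA] = [A^-].
At half-equivalence pH = pKa, so pKa = 3.74.
Ka = 10^(-3.74) = 1.8 x 10^-4.

1.8 x 10^-4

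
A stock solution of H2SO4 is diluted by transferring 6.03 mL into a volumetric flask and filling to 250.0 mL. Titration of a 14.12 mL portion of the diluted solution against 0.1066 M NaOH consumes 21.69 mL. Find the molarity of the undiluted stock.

n(NaOH) = 0.1066 x 0.02169 = 0.002312 mol.
n(H2SO4) in the aliquot = 0.002312 x 1/2 = 0.001156 mol.
[diluted H2SO4] = 0.001156 / 0.01412 = 0.08188 M.
Dilution factor = 250.0/6.030 = 41.46, so [stock] = 0.08188 x 41.46 = 3.39 M.

3.39 M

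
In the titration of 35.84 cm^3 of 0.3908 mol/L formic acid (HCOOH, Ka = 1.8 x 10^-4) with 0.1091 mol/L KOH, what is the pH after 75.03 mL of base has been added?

Initial n(HCOOH) = 0.3908 x 0.03584 = 0.01401 mol.
n(KOH) added = 0.1091 x 0.07503 = 0.008186 mol, converting that many moles of HCOOH to HCOO-.
Remaining n(HCOOH) = 0.005820 mol; n(HCOO-) = 0.008186 mol.
By Henderson-Hasselbalch, pH = pKa + log([A^-]/[HA]) = 3.74 + log(0.008186/0.005820) = 3.74 + (+0.15) = 3.89.

3.89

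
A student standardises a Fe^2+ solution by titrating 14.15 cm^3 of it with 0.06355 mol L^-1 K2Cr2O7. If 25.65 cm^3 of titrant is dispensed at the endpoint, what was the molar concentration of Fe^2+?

n(K2Cr2O7) = 0.06355 x 0.02565 = 0.001630 mol.
From the balanced equation, 1 mol K2Cr2O7 reacts with 6 mol Fe^2+, so n(Fe^2+) = 0.001630 x 6/1 = 0.009780 mol.
[Fe^2+] = 0.009780 / 0.01415 L = 0.691 M.

0.691 M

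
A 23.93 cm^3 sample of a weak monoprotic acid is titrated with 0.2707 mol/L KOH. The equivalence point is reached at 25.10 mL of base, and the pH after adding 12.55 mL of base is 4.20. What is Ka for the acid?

6.3 x 10^-5

12.55 mL is half of the equivalence volume, so this is the half-equivalence point where [HA] = [A^-].
At half-equivalence pH = pKa, so pKa = 4.20.
Ka = 10^(-4.20) = 6.3 x 10^-5.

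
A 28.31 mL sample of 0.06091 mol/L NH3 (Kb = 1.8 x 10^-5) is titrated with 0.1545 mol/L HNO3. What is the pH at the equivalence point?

5.31

n(NH3) = 0.06091 x 0.02831 = 0.001724 mol; V(HNO3) at equivalence = 0.001724/0.1545 = 0.01116 L.
At equivalence the base is fully converted to NH4+; total volume = 0.03947 L, so [NH4+] = 0.001724/0.03947 = 0.04369 M.
Ka(NH4+) = Kw/Kb = 1.0e-14 / 1.8 x 10^-5 = 5.56e-10.
[H^+] = sqrt(Ka x [NH4+]) = sqrt(5.56e-10 x 0.04369) = 4.93e-6 M.
pH = -log(4.93e-6) = 5.31.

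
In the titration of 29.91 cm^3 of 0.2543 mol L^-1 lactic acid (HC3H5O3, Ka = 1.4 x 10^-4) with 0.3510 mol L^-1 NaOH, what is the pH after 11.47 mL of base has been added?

3.90

Initial n(HC3H5O3) = 0.2543 x 0.02991 = 0.007606 mol.
n(NaOH) added = 0.3510 x 0.01147 = 0.004026 mol, converting that many moles of HC3H5O3 to C3H5O3-.
Remaining n(HC3H5O3) = 0.003580 mol; n(C3H5O3-) = 0.004026 mol.
By Henderson-Hasselbalch, pH = pKa + log([A^-]/[HA]) = 3.85 + log(0.004026/0.003580) = 3.85 + (+0.05) = 3.90.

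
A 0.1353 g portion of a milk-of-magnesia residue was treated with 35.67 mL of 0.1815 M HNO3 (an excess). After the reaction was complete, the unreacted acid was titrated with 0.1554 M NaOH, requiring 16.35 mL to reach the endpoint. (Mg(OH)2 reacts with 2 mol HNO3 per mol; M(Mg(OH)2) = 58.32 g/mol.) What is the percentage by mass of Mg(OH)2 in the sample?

84.8%

Total n(HNO3) added = 0.1815 x 0.03567 = 0.006474 mol.
n(NaOH) used = 0.1554 x 0.01635 = 0.002541 mol, which equals the excess n(HNO3).
So n(HNO3) consumed by the sample = 0.006474 - 0.002541 = 0.003933 mol.
n(Mg(OH)2) = 0.003933 / 2 = 0.001967 mol.
mass Mg(OH)2 = 0.001967 x 58.32 = 0.1147 g, so %Mg(OH)2 = 0.1147/0.1353 x 100 = 84.8%.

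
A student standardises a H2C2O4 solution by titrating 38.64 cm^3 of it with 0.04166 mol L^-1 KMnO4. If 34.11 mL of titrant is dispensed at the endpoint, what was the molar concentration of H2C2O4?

n(KMnO4) = 0.04166 x 0.03411 = 0.001421 mol.
From the balanced equation, 2 mol KMnO4 reacts with 5 mol H2C2O4, so n(H2C2O4) = 0.001421 x 5/2 = 0.003553 mol.
[H2C2O4] = 0.003553 / 0.03864 L = 0.0919 M.

0.0919 M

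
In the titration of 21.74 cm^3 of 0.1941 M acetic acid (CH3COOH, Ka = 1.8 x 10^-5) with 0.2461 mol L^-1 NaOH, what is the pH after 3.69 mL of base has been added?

Initial n(CH3COOH) = 0.1941 x 0.02174 = 0.004220 mol.
n(NaOH) added = 0.2461 x 0.003690 = 0.0009081 mol, converting that many moles of CH3COOH to CH3COO-.
Remaining n(CH3COOH) = 0.003312 mol; n(CH3COO-) = 0.0009081 mol.
By Henderson-Hasselbalch, pH = pKa + log([A^-]/[HA]) = 4.74 + log(0.0009081/0.003312) = 4.74 + (-0.56) = 4.18.

4.18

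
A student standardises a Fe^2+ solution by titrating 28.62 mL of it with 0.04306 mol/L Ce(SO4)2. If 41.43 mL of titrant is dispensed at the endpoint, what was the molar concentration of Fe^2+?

n(Ce(SO4)2) = 0.04306 x 0.04143 = 0.001784 mol.
From the balanced equation, 1 mol Ce(SO4)2 reacts with 1 mol Fe^2+, so n(Fe^2+) = 0.001784 x 1/1 = 0.001784 mol.
[Fe^2+] = 0.001784 / 0.02862 L = 0.0623 M.

0.0623 M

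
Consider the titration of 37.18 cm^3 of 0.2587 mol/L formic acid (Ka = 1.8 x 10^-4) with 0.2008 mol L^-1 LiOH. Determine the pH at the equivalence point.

8.40

n(HCOOH) = 0.2587 x 0.03718 = 0.009618 mol; V(LiOH) at equivalence = 0.009618/0.2008 = 0.04790 L.
At equivalence all the acid is converted to HCOO-; total volume = 0.03718 + 0.04790 = 0.08508 L, so [HCOO-] = 0.009618/0.08508 = 0.1131 M.
Kb = Kw/Ka = 1.0e-14 / 1.8 x 10^-4 = 5.56e-11.
[OH^-] = sqrt(Kb x [HCOO-]) = sqrt(5.56e-11 x 0.1131) = 2.51e-6 M.
pOH = 5.60, so pH = 14.00 - 5.60 = 8.40.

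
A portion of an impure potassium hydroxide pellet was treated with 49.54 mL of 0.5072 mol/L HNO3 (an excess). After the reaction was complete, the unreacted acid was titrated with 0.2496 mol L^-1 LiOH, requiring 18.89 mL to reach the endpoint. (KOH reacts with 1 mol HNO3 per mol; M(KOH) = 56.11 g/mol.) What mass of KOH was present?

Total n(HNO3) added = 0.5072 x 0.04954 = 0.02513 mol.
n(LiOH) used = 0.2496 x 0.01889 = 0.004715 mol, which equals the excess n(HNO3).
So n(HNO3) consumed by the sample = 0.02513 - 0.004715 = 0.02041 mol.
n(KOH) = 0.02041 / 1 = 0.02041 mol.
mass = 0.02041 mol x 56.11 g/mol = 1.15 g.

1.15 g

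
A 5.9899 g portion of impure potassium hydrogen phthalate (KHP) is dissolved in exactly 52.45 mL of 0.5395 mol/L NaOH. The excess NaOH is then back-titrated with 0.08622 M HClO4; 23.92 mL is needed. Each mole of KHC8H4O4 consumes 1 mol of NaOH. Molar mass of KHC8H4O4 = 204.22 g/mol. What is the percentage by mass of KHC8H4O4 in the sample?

Total n(NaOH) added = 0.5395 x 0.05245 = 0.02830 mol.
n(HClO4) used = 0.08622 x 0.02392 = 0.002062 mol, which equals the excess n(NaOH).
So n(NaOH) consumed by the sample = 0.02830 - 0.002062 = 0.02623 mol.
n(KHC8H4O4) = 0.02623 / 1 = 0.02623 mol.
mass KHC8H4O4 = 0.02623 x 204.22 = 5.358 g, so %KHC8H4O4 = 5.358/5.9899 x 100 = 89.4%.

89.4%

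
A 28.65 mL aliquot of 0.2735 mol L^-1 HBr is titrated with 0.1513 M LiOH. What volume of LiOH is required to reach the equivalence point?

n(HBr) = 0.2735 mol/L x 0.02865 L = 0.007836 mol.
At equivalence n(LiOH) = n(HBr) = 0.007836 mol.
V(LiOH) = 0.007836 / 0.1513 = 0.05179 L = 51.8 mL.

51.8 mL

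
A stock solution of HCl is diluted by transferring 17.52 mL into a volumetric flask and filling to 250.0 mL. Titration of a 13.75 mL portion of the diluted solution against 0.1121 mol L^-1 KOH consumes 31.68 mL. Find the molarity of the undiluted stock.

n(KOH) = 0.1121 x 0.03168 = 0.003551 mol.
n(HCl) in the aliquot = 0.003551 mol.
[diluted HCl] = 0.003551 / 0.01375 = 0.2583 M.
Dilution factor = 250.0/17.52 = 14.27, so [stock] = 0.2583 x 14.27 = 3.69 M.

3.69 M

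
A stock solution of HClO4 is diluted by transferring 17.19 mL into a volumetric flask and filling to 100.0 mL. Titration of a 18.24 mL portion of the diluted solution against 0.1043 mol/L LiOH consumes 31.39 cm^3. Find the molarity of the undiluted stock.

n(LiOH) = 0.1043 x 0.03139 = 0.003274 mol.
n(HClO4) in the aliquot = 0.003274 mol.
[diluted HClO4] = 0.003274 / 0.01824 = 0.1795 M.
Dilution factor = 100.0/17.19 = 5.817, so [stock] = 0.1795 x 5.817 = 1.04 M.

1.04 M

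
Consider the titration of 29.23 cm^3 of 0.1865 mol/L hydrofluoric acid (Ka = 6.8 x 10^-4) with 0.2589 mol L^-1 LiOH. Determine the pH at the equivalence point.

8.10

n(HF) = 0.1865 x 0.02923 = 0.005451 mol; V(LiOH) at equivalence = 0.005451/0.2589 = 0.02106 L.
At equivalence all the acid is converted to F-; total volume = 0.02923 + 0.02106 = 0.05029 L, so [F-] = 0.005451/0.05029 = 0.1084 M.
Kb = Kw/Ka = 1.0e-14 / 6.8 x 10^-4 = 1.47e-11.
[OH^-] = sqrt(Kb x [F-]) = sqrt(1.47e-11 x 0.1084) = 1.26e-6 M.
pOH = 5.90, so pH = 14.00 - 5.90 = 8.10.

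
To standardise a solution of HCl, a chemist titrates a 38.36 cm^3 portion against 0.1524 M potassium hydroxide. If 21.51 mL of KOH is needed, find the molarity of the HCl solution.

0.0855 M

n(KOH) delivered = 0.1524 x 0.02151 = 0.003278 mol.
For a 1:1 reaction, n(HCl) = 0.003278 mol.
[HCl] = 0.003278 mol / 0.03836 L = 0.0855 M.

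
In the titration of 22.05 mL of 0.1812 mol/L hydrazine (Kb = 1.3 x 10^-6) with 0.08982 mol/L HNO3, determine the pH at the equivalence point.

4.67

n(N2H4) = 0.1812 x 0.02205 = 0.003995 mol; V(HNO3) at equivalence = 0.003995/0.08982 = 0.04448 L.
At equivalence the base is fully converted to N2H5+; total volume = 0.06653 L, so [N2H5+] = 0.003995/0.06653 = 0.06005 M.
Ka(N2H5+) = Kw/Kb = 1.0e-14 / 1.3 x 10^-6 = 7.69e-9.
[H^+] = sqrt(Ka x [N2H5+]) = sqrt(7.69e-9 x 0.06005) = 2.15e-5 M.
pH = -log(2.15e-5) = 4.67.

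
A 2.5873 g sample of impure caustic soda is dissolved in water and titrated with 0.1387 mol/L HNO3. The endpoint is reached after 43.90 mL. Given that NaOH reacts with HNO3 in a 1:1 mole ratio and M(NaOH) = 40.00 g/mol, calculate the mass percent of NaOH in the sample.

n(HNO3) = 0.1387 x 0.04390 = 0.006089 mol.
n(NaOH) = 0.006089 / 1 = 0.006089 mol.
mass of NaOH = 0.006089 x 40.00 = 0.2436 g.
% purity = 0.2436 / 2.5873 x 100 = 9.41%.

9.41%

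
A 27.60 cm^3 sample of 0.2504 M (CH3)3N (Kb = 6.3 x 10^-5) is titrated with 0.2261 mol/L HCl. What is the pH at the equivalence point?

5.36

n((CH3)3N) = 0.2504 x 0.02760 = 0.006911 mol; V(HCl) at equivalence = 0.006911/0.2261 = 0.03057 L.
At equivalence the base is fully converted to (CH3)3NH+; total volume = 0.05817 L, so [(CH3)3NH+] = 0.006911/0.05817 = 0.1188 M.
Ka((CH3)3NH+) = Kw/Kb = 1.0e-14 / 6.3 x 10^-5 = 1.59e-10.
[H^+] = sqrt(Ka x [(CH3)3NH+]) = sqrt(1.59e-10 x 0.1188) = 4.34e-6 M.
pH = -log(4.34e-6) = 5.36.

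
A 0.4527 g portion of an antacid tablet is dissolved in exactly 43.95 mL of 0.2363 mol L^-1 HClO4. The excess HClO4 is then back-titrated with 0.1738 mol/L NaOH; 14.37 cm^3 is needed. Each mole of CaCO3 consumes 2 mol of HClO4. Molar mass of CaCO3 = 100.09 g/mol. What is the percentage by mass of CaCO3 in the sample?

87.2%

Total n(HClO4) added = 0.2363 x 0.04395 = 0.01039 mol.
n(NaOH) used = 0.1738 x 0.01437 = 0.002498 mol, which equals the excess n(HClO4).
So n(HClO4) consumed by the sample = 0.01039 - 0.002498 = 0.007888 mol.
n(CaCO3) = 0.007888 / 2 = 0.003944 mol.
mass CaCO3 = 0.003944 x 100.09 = 0.3947 g, so %CaCO3 = 0.3947/0.4527 x 100 = 87.2%.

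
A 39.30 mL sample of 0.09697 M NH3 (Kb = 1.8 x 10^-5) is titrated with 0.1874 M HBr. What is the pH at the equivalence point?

n(NH3) = 0.09697 x 0.03930 = 0.003811 mol; V(HBr) at equivalence = 0.003811/0.1874 = 0.02034 L.
At equivalence the base is fully converted to NH4+; total volume = 0.05964 L, so [NH4+] = 0.003811/0.05964 = 0.06390 M.
Ka(NH4+) = Kw/Kb = 1.0e-14 / 1.8 x 10^-5 = 5.56e-10.
[H^+] = sqrt(Ka x [NH4+]) = sqrt(5.56e-10 x 0.06390) = 5.96e-6 M.
pH = -log(5.96e-6) = 5.22.

5.22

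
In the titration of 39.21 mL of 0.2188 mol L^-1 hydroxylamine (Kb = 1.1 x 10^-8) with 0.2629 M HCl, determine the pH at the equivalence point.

3.48

n(NH2OH) = 0.2188 x 0.03921 = 0.008579 mol; V(HCl) at equivalence = 0.008579/0.2629 = 0.03263 L.
At equivalence the base is fully converted to NH3OH+; total volume = 0.07184 L, so [NH3OH+] = 0.008579/0.07184 = 0.1194 M.
Ka(NH3OH+) = Kw/Kb = 1.0e-14 / 1.1 x 10^-8 = 9.09e-7.
[H^+] = sqrt(Ka x [NH3OH+]) = sqrt(9.09e-7 x 0.1194) = 0.000329 M.
pH = -log(0.000329) = 3.48.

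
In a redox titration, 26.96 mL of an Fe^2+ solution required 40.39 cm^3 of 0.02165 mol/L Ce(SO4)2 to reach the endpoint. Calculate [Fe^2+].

n(Ce(SO4)2) = 0.02165 x 0.04039 = 0.0008744 mol.
From the balanced equation, 1 mol Ce(SO4)2 reacts with 1 mol Fe^2+, so n(Fe^2+) = 0.0008744 x 1/1 = 0.0008744 mol.
[Fe^2+] = 0.0008744 / 0.02696 L = 0.0324 M.

0.0324 M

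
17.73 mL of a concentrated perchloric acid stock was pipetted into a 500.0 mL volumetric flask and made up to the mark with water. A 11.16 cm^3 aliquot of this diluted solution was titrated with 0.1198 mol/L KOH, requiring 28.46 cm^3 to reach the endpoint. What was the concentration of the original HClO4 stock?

8.62 M

n(KOH) = 0.1198 x 0.02846 = 0.003410 mol.
n(HClO4) in the aliquot = 0.003410 mol.
[diluted HClO4] = 0.003410 / 0.01116 = 0.3055 M.
Dilution factor = 500.0/17.73 = 28.20, so [stock] = 0.3055 x 28.20 = 8.62 M.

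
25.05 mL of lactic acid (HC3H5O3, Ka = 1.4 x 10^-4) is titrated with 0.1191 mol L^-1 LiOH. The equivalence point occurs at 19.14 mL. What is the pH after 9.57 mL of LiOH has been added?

3.85

9.57 mL is exactly half the equivalence volume (19.14/2), i.e. the half-equivalence point.
There, n(HA) = n(A^-), so pH = pKa = -log(1.4 x 10^-4) = 3.85.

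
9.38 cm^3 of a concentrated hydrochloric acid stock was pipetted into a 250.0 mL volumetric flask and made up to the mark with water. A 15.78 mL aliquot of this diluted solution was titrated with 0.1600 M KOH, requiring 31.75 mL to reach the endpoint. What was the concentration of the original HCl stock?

n(KOH) = 0.1600 x 0.03175 = 0.005080 mol.
n(HCl) in the aliquot = 0.005080 mol.
[diluted HCl] = 0.005080 / 0.01578 = 0.3219 M.
Dilution factor = 250.0/9.380 = 26.65, so [stock] = 0.3219 x 26.65 = 8.58 M.

8.58 M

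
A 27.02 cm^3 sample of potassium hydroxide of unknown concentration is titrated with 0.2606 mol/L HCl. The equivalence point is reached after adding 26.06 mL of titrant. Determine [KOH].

0.251 M

n(HCl) delivered = 0.2606 x 0.02606 = 0.006791 mol.
For a 1:1 reaction, n(KOH) = 0.006791 mol.
[KOH] = 0.006791 mol / 0.02702 L = 0.251 M.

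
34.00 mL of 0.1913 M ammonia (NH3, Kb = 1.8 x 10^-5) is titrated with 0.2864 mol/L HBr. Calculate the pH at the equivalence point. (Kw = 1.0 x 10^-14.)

n(NH3) = 0.1913 x 0.03400 = 0.006504 mol; V(HBr) at equivalence = 0.006504/0.2864 = 0.02271 L.
At equivalence the base is fully converted to NH4+; total volume = 0.05671 L, so [NH4+] = 0.006504/0.05671 = 0.1147 M.
Ka(NH4+) = Kw/Kb = 1.0e-14 / 1.8 x 10^-5 = 5.56e-10.
[H^+] = sqrt(Ka x [NH4+]) = sqrt(5.56e-10 x 0.1147) = 7.98e-6 M.
pH = -log(7.98e-6) = 5.10.

5.10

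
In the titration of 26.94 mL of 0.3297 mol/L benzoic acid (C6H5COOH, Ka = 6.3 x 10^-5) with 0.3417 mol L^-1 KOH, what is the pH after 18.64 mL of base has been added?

Initial n(C6H5COOH) = 0.3297 x 0.02694 = 0.008882 mol.
n(KOH) added = 0.3417 x 0.01864 = 0.006369 mol, converting that many moles of C6H5COOH to C6H5COO-.
Remaining n(C6H5COOH) = 0.002513 mol; n(C6H5COO-) = 0.006369 mol.
By Henderson-Hasselbalch, pH = pKa + log([A^-]/[HA]) = 4.20 + log(0.006369/0.002513) = 4.20 + (+0.40) = 4.60.

4.60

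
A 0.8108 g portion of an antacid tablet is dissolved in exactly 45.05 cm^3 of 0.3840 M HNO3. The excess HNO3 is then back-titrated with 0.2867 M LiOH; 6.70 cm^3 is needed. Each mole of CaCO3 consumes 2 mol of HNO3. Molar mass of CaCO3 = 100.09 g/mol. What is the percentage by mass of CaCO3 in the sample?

94.9%

Total n(HNO3) added = 0.3840 x 0.04505 = 0.01730 mol.
n(LiOH) used = 0.2867 x 0.006700 = 0.001921 mol, which equals the excess n(HNO3).
So n(HNO3) consumed by the sample = 0.01730 - 0.001921 = 0.01538 mol.
n(CaCO3) = 0.01538 / 2 = 0.007689 mol.
mass CaCO3 = 0.007689 x 100.09 = 0.7696 g, so %CaCO3 = 0.7696/0.8108 x 100 = 94.9%.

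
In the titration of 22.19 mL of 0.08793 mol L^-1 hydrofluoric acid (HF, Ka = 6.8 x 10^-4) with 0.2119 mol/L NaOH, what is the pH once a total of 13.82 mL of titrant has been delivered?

12.43

n(acid) = 0.08793 x 0.02219 = 0.001951 mol; n(NaOH) added = 0.2119 x 0.01382 = 0.002928 mol.
Base is in excess by 0.002928 - 0.001951 = 0.0009773 mol in a total volume of 0.03601 L.
[OH^-] = 0.0009773/0.03601 = 0.02714 M, so pOH = 1.57 and pH = 14.00 - 1.57 = 12.43.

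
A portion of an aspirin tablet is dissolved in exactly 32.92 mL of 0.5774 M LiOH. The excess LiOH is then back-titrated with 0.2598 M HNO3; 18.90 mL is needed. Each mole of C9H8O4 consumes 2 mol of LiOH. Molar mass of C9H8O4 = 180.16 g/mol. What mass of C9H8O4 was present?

Total n(LiOH) added = 0.5774 x 0.03292 = 0.01901 mol.
n(HNO3) used = 0.2598 x 0.01890 = 0.004910 mol, which equals the excess n(LiOH).
So n(LiOH) consumed by the sample = 0.01901 - 0.004910 = 0.01410 mol.
n(C9H8O4) = 0.01410 / 2 = 0.007049 mol.
mass = 0.007049 mol x 180.16 g/mol = 1.27 g.

1.27 g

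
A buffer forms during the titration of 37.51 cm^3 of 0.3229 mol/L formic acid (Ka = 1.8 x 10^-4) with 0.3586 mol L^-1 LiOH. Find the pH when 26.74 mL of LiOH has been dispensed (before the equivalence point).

4.32

Initial n(HCOOH) = 0.3229 x 0.03751 = 0.01211 mol.
n(LiOH) added = 0.3586 x 0.02674 = 0.009589 mol, converting that many moles of HCOOH to HCOO-.
Remaining n(HCOOH) = 0.002523 mol; n(HCOO-) = 0.009589 mol.
By Henderson-Hasselbalch, pH = pKa + log([A^-]/[HA]) = 3.74 + log(0.009589/0.002523) = 3.74 + (+0.58) = 4.32.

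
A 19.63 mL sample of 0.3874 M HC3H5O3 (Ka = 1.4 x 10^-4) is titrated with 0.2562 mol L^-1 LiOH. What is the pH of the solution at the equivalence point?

n(HC3H5O3) = 0.3874 x 0.01963 = 0.007605 mol; V(LiOH) at equivalence = 0.007605/0.2562 = 0.02968 L.
At equivalence all the acid is converted to C3H5O3-; total volume = 0.01963 + 0.02968 = 0.04931 L, so [C3H5O3-] = 0.007605/0.04931 = 0.1542 M.
Kb = Kw/Ka = 1.0e-14 / 1.4 x 10^-4 = 7.14e-11.
[OH^-] = sqrt(Kb x [C3H5O3-]) = sqrt(7.14e-11 x 0.1542) = 3.32e-6 M.
pOH = 5.48, so pH = 14.00 - 5.48 = 8.52.

8.52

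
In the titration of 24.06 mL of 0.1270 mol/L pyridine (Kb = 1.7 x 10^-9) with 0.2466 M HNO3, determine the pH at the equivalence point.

n(C5H5N) = 0.1270 x 0.02406 = 0.003056 mol; V(HNO3) at equivalence = 0.003056/0.2466 = 0.01239 L.
At equivalence the base is fully converted to C5H5NH+; total volume = 0.03645 L, so [C5H5NH+] = 0.003056/0.03645 = 0.08383 M.
Ka(C5H5NH+) = Kw/Kb = 1.0e-14 / 1.7 x 10^-9 = 5.88e-6.
[H^+] = sqrt(Ka x [C5H5NH+]) = sqrt(5.88e-6 x 0.08383) = 0.000702 M.
pH = -log(0.000702) = 3.15.

3.15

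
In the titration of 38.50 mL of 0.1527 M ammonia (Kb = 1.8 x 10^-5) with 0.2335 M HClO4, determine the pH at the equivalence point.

n(NH3) = 0.1527 x 0.03850 = 0.005879 mol; V(HClO4) at equivalence = 0.005879/0.2335 = 0.02518 L.
At equivalence the base is fully converted to NH4+; total volume = 0.06368 L, so [NH4+] = 0.005879/0.06368 = 0.09232 M.
Ka(NH4+) = Kw/Kb = 1.0e-14 / 1.8 x 10^-5 = 5.56e-10.
[H^+] = sqrt(Ka x [NH4+]) = sqrt(5.56e-10 x 0.09232) = 7.16e-6 M.
pH = -log(7.16e-6) = 5.14.

5.14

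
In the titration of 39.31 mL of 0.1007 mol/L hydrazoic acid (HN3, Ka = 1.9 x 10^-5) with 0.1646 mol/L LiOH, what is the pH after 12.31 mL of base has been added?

4.74

Initial n(HN3) = 0.1007 x 0.03931 = 0.003959 mol.
n(LiOH) added = 0.1646 x 0.01231 = 0.002026 mol, converting that many moles of HN3 to N3-.
Remaining n(HN3) = 0.001932 mol; n(N3-) = 0.002026 mol.
By Henderson-Hasselbalch, pH = pKa + log([A^-]/[HA]) = 4.72 + log(0.002026/0.001932) = 4.72 + (+0.02) = 4.74.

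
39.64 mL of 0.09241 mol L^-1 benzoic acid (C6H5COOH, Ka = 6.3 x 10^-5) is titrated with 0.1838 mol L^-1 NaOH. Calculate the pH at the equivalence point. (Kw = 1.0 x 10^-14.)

8.49

n(C6H5COOH) = 0.09241 x 0.03964 = 0.003663 mol; V(NaOH) at equivalence = 0.003663/0.1838 = 0.01993 L.
At equivalence all the acid is converted to C6H5COO-; total volume = 0.03964 + 0.01993 = 0.05957 L, so [C6H5COO-] = 0.003663/0.05957 = 0.06149 M.
Kb = Kw/Ka = 1.0e-14 / 6.3 x 10^-5 = 1.59e-10.
[OH^-] = sqrt(Kb x [C6H5COO-]) = sqrt(1.59e-10 x 0.06149) = 3.12e-6 M.
pOH = 5.51, so pH = 14.00 - 5.51 = 8.49.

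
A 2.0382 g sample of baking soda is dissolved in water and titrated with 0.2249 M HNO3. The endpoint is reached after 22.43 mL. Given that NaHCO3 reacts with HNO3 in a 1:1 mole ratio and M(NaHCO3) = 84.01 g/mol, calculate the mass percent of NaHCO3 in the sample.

n(HNO3) = 0.2249 x 0.02243 = 0.005045 mol.
n(NaHCO3) = 0.005045 / 1 = 0.005045 mol.
mass of NaHCO3 = 0.005045 x 84.01 = 0.4238 g.
% purity = 0.4238 / 2.0382 x 100 = 20.8%.

20.8%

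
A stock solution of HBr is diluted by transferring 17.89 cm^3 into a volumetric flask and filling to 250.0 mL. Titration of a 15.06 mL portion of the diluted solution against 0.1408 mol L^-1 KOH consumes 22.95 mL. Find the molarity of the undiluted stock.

n(KOH) = 0.1408 x 0.02295 = 0.003231 mol.
n(HBr) in the aliquot = 0.003231 mol.
[diluted HBr] = 0.003231 / 0.01506 = 0.2146 M.
Dilution factor = 250.0/17.89 = 13.97, so [stock] = 0.2146 x 13.97 = 3.00 M.

3.00 M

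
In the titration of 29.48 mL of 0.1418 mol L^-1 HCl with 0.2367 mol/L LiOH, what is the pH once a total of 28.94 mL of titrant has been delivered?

n(acid) = 0.1418 x 0.02948 = 0.004180 mol; n(LiOH) added = 0.2367 x 0.02894 = 0.006850 mol.
Base is in excess by 0.006850 - 0.004180 = 0.002670 mol in a total volume of 0.05842 L.
[OH^-] = 0.002670/0.05842 = 0.04570 M, so pOH = 1.34 and pH = 14.00 - 1.34 = 12.66.

12.66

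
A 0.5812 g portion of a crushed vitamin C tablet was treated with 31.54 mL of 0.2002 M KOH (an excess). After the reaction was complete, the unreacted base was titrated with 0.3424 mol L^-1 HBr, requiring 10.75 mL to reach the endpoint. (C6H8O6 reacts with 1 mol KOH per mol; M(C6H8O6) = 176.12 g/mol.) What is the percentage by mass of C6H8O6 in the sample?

79.8%

Total n(KOH) added = 0.2002 x 0.03154 = 0.006314 mol.
n(HBr) used = 0.3424 x 0.01075 = 0.003681 mol, which equals the excess n(KOH).
So n(KOH) consumed by the sample = 0.006314 - 0.003681 = 0.002634 mol.
n(C6H8O6) = 0.002634 / 1 = 0.002634 mol.
mass C6H8O6 = 0.002634 x 176.12 = 0.4638 g, so %C6H8O6 = 0.4638/0.5812 x 100 = 79.8%.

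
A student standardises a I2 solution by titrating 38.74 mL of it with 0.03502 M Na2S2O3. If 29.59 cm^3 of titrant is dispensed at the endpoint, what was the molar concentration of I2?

0.0134 M

n(Na2S2O3) = 0.03502 x 0.02959 = 0.001036 mol.
From the balanced equation, 2 mol Na2S2O3 reacts with 1 mol I2, so n(I2) = 0.001036 x 1/2 = 0.0005181 mol.
[I2] = 0.0005181 / 0.03874 L = 0.0134 M.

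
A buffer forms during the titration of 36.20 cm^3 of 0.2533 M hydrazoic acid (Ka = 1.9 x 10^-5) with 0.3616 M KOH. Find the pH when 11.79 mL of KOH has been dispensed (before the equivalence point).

Initial n(HN3) = 0.2533 x 0.03620 = 0.009169 mol.
n(KOH) added = 0.3616 x 0.01179 = 0.004263 mol, converting that many moles of HN3 to N3-.
Remaining n(HN3) = 0.004906 mol; n(N3-) = 0.004263 mol.
By Henderson-Hasselbalch, pH = pKa + log([A^-]/[HA]) = 4.72 + log(0.004263/0.004906) = 4.72 + (-0.06) = 4.66.

4.66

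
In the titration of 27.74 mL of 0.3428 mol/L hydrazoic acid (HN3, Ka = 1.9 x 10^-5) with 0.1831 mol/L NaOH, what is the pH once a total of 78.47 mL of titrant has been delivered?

n(acid) = 0.3428 x 0.02774 = 0.009509 mol; n(NaOH) added = 0.1831 x 0.07847 = 0.01437 mol.
Base is in excess by 0.01437 - 0.009509 = 0.004859 mol in a total volume of 0.1062 L.
[OH^-] = 0.004859/0.1062 = 0.04575 M, so pOH = 1.34 and pH = 14.00 - 1.34 = 12.66.

12.66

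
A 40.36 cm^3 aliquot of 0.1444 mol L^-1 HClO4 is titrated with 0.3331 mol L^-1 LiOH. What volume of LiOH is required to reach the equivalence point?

17.5 mL

n(HClO4) = 0.1444 mol/L x 0.04036 L = 0.005828 mol.
At equivalence n(LiOH) = n(HClO4) = 0.005828 mol.
V(LiOH) = 0.005828 / 0.3331 = 0.01750 L = 17.5 mL.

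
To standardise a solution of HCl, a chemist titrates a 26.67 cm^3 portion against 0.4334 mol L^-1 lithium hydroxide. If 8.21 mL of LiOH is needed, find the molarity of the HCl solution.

0.133 M

n(LiOH) delivered = 0.4334 x 0.008210 = 0.003558 mol.
For a 1:1 reaction, n(HCl) = 0.003558 mol.
[HCl] = 0.003558 mol / 0.02667 L = 0.133 M.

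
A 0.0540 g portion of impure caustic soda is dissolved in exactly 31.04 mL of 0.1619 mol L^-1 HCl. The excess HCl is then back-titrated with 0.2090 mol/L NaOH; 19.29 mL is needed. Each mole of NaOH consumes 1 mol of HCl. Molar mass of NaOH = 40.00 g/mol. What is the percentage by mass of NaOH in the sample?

73.6%

Total n(HCl) added = 0.1619 x 0.03104 = 0.005025 mol.
n(NaOH) used = 0.2090 x 0.01929 = 0.004032 mol, which equals the excess n(HCl).
So n(HCl) consumed by the sample = 0.005025 - 0.004032 = 0.0009938 mol.
n(NaOH) = 0.0009938 / 1 = 0.0009938 mol.
mass NaOH = 0.0009938 x 40.00 = 0.03975 g, so %NaOH = 0.03975/0.0540 x 100 = 73.6%.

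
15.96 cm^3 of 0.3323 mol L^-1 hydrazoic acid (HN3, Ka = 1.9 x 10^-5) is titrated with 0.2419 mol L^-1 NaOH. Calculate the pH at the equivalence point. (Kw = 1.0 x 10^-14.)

n(HN3) = 0.3323 x 0.01596 = 0.005304 mol; V(NaOH) at equivalence = 0.005304/0.2419 = 0.02192 L.
At equivalence all the acid is converted to N3-; total volume = 0.01596 + 0.02192 = 0.03788 L, so [N3-] = 0.005304/0.03788 = 0.1400 M.
Kb = Kw/Ka = 1.0e-14 / 1.9 x 10^-5 = 5.26e-10.
[OH^-] = sqrt(Kb x [N3-]) = sqrt(5.26e-10 x 0.1400) = 8.58e-6 M.
pOH = 5.07, so pH = 14.00 - 5.07 = 8.93.

8.93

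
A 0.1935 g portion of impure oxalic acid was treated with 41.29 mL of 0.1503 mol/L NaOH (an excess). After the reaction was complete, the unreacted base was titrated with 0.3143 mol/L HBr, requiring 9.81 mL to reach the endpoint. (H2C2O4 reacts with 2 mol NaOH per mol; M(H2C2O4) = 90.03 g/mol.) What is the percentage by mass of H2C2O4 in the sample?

72.6%

Total n(NaOH) added = 0.1503 x 0.04129 = 0.006206 mol.
n(HBr) used = 0.3143 x 0.009810 = 0.003083 mol, which equals the excess n(NaOH).
So n(NaOH) consumed by the sample = 0.006206 - 0.003083 = 0.003123 mol.
n(H2C2O4) = 0.003123 / 2 = 0.001561 mol.
mass H2C2O4 = 0.001561 x 90.03 = 0.1406 g, so %H2C2O4 = 0.1406/0.1935 x 100 = 72.6%.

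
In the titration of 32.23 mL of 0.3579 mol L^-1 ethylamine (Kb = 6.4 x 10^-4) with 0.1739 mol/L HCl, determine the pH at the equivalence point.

5.87

n(C2H5NH2) = 0.3579 x 0.03223 = 0.01154 mol; V(HCl) at equivalence = 0.01154/0.1739 = 0.06633 L.
At equivalence the base is fully converted to C2H5NH3+; total volume = 0.09856 L, so [C2H5NH3+] = 0.01154/0.09856 = 0.1170 M.
Ka(C2H5NH3+) = Kw/Kb = 1.0e-14 / 6.4 x 10^-4 = 1.56e-11.
[H^+] = sqrt(Ka x [C2H5NH3+]) = sqrt(1.56e-11 x 0.1170) = 1.35e-6 M.
pH = -log(1.35e-6) = 5.87.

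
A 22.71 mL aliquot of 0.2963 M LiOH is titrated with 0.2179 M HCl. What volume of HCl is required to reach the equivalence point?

30.9 mL

n(LiOH) = 0.2963 mol/L x 0.02271 L = 0.006729 mol.
At equivalence n(HCl) = n(LiOH) = 0.006729 mol.
V(HCl) = 0.006729 / 0.2179 = 0.03088 L = 30.9 mL.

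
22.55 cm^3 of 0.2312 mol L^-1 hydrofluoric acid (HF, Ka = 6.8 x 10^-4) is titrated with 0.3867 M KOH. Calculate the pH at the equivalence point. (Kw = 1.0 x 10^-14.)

n(HF) = 0.2312 x 0.02255 = 0.005214 mol; V(KOH) at equivalence = 0.005214/0.3867 = 0.01348 L.
At equivalence all the acid is converted to F-; total volume = 0.02255 + 0.01348 = 0.03603 L, so [F-] = 0.005214/0.03603 = 0.1447 M.
Kb = Kw/Ka = 1.0e-14 / 6.8 x 10^-4 = 1.47e-11.
[OH^-] = sqrt(Kb x [F-]) = sqrt(1.47e-11 x 0.1447) = 1.46e-6 M.
pOH = 5.84, so pH = 14.00 - 5.84 = 8.16.

8.16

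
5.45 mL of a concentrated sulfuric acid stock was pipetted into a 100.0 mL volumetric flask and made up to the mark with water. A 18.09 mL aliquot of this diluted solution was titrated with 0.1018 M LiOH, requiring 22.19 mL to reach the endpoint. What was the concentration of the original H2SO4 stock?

n(LiOH) = 0.1018 x 0.02219 = 0.002259 mol.
n(H2SO4) in the aliquot = 0.002259 x 1/2 = 0.001129 mol.
[diluted H2SO4] = 0.001129 / 0.01809 = 0.06244 M.
Dilution factor = 100.0/5.450 = 18.35, so [stock] = 0.06244 x 18.35 = 1.15 M.

1.15 M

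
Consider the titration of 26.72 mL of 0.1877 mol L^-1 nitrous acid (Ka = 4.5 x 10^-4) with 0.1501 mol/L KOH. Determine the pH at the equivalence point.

n(HNO2) = 0.1877 x 0.02672 = 0.005015 mol; V(KOH) at equivalence = 0.005015/0.1501 = 0.03341 L.
At equivalence all the acid is converted to NO2-; total volume = 0.02672 + 0.03341 = 0.06013 L, so [NO2-] = 0.005015/0.06013 = 0.08340 M.
Kb = Kw/Ka = 1.0e-14 / 4.5 x 10^-4 = 2.22e-11.
[OH^-] = sqrt(Kb x [NO2-]) = sqrt(2.22e-11 x 0.08340) = 1.36e-6 M.
pOH = 5.87, so pH = 14.00 - 5.87 = 8.13.

8.13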